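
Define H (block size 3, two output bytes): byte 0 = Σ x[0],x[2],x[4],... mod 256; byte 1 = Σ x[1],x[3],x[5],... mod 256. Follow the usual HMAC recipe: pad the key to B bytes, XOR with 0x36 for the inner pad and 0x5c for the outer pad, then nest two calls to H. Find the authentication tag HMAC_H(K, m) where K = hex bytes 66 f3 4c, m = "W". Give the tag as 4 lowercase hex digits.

Key hex bytes 66 f3 4c is exactly B = 3 bytes: K' = 66 f3 4c.
K' ⊕ ipad = 50 c5 7a.  K' ⊕ opad = 3a af 10.
Inner input = (K'⊕ipad) ∥ m = 50 c5 7a ∥ 57.
Inner hash: even-index sum = 202 mod 256 = 202; odd-index sum = 284 mod 256 = 28 → ca 1c.
Outer input = (K'⊕opad) ∥ inner = 3a af 10 ∥ ca 1c.
Outer hash (tag): even-index sum = 102 mod 256 = 102; odd-index sum = 377 mod 256 = 121 → 66 79.

6679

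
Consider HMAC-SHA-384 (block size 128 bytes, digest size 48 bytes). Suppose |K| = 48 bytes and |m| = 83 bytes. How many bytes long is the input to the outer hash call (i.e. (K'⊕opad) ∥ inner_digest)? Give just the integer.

Key is 48 ≤ 128 bytes, zero-padded: |K'| = 128.
Outer input = (K'⊕opad) ∥ H(inner) → 128 + 48 = 176 bytes.

176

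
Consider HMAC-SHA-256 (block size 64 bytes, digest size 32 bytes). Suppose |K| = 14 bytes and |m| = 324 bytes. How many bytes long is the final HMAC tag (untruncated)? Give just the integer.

32

The tag is one SHA-256 digest: 32 bytes.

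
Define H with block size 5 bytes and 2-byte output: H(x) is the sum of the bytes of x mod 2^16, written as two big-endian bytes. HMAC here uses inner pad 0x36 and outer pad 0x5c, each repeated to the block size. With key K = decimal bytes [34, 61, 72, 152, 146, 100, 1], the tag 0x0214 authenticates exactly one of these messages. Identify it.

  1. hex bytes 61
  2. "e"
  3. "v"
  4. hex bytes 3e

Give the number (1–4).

1

Key decimal bytes [34, 61, 72, 152, 146, 100, 1] = 22 3d 48 98 92 64 01 is 7 bytes > B = 5, so hash it first: H(key) = 02 36, then zero-pad to 5 bytes: K' = 02 36 00 00 00.
K' ⊕ ipad = 34 00 36 36 36; K' ⊕ opad = 5e 6a 5c 5c 5c.
m1: inner = H(34 00 36 36 36 61) = 01 37; tag = H(5e 6a 5c 5c 5c 01 37) = 0214 ← matches
m2: inner = H(34 00 36 36 36 65) = 01 3b; tag = H(5e 6a 5c 5c 5c 01 3b) = 0218
m3: inner = H(34 00 36 36 36 76) = 01 4c; tag = H(5e 6a 5c 5c 5c 01 4c) = 0229
m4: inner = H(34 00 36 36 36 3e) = 01 14; tag = H(5e 6a 5c 5c 5c 01 14) = 01f1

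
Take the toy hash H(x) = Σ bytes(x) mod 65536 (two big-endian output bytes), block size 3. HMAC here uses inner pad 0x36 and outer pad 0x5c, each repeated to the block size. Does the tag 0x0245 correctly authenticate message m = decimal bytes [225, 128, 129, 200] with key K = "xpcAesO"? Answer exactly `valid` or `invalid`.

Key "xpcAesO" = 78 70 63 41 65 73 4f is 7 bytes > B = 3, so hash it first: H(key) = 02 b3, then zero-pad to 3 bytes: K' = 02 b3 00.
K' ⊕ ipad = 34 85 36; K' ⊕ opad = 5e ef 5c.
Inner hash: sum = 52+133+54+225+128+129+200 = 921 → 03 99.
Outer hash (recomputed tag): sum = 94+239+92+3+153 = 581 → 02 45.
Recomputed tag = 0245; claimed = 0245 → match.

valid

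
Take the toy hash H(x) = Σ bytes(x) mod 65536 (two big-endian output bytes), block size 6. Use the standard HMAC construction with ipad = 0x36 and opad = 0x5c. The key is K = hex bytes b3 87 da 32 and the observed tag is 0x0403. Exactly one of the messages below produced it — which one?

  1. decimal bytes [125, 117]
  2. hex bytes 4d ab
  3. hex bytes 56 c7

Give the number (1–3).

2

Key hex bytes b3 87 da 32 is 4 bytes ≤ B = 6; zero-pad to 6 bytes: K' = b3 87 da 32 00 00.
K' ⊕ ipad = 85 b1 ec 04 36 36; K' ⊕ opad = ef db 86 6e 5c 5c.
m1: inner = H(85 b1 ec 04 36 36 7d 75) = 03 84; tag = H(ef db 86 6e 5c 5c 03 84) = 03fd
m2: inner = H(85 b1 ec 04 36 36 4d ab) = 03 8a; tag = H(ef db 86 6e 5c 5c 03 8a) = 0403 ← matches
m3: inner = H(85 b1 ec 04 36 36 56 c7) = 03 af; tag = H(ef db 86 6e 5c 5c 03 af) = 0428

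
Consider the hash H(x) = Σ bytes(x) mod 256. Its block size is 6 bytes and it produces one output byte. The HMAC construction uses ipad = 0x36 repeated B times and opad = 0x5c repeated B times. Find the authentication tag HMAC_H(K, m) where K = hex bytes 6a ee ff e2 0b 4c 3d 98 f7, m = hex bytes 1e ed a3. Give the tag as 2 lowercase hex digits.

f2

Key hex bytes 6a ee ff e2 0b 4c 3d 98 f7 is 9 bytes > B = 6, so hash it first: H(key) = 5c, then zero-pad to 6 bytes: K' = 5c 00 00 00 00 00.
K' ⊕ ipad = 6a 36 36 36 36 36.  K' ⊕ opad = 00 5c 5c 5c 5c 5c.
Inner input = (K'⊕ipad) ∥ m = 6a 36 36 36 36 36 ∥ 1e ed a3.
Inner hash: sum = 106+54+54+54+54+54+30+237+163 = 806; mod 256 = 38 → 26.
Outer input = (K'⊕opad) ∥ inner = 00 5c 5c 5c 5c 5c ∥ 26.
Outer hash (tag): sum = 0+92+92+92+92+92+38 = 498; mod 256 = 242 → f2.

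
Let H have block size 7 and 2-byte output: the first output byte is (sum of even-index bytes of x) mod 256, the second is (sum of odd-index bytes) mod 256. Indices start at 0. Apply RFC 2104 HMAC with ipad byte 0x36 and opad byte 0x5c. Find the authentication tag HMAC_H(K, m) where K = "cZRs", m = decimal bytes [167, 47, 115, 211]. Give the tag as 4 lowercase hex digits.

06b8

Key "cZRs" = 63 5a 52 73 is 4 bytes ≤ B = 7; zero-pad to 7 bytes: K' = 63 5a 52 73 00 00 00.
K' ⊕ ipad = 55 6c 64 45 36 36 36.  K' ⊕ opad = 3f 06 0e 2f 5c 5c 5c.
Inner input = (K'⊕ipad) ∥ m = 55 6c 64 45 36 36 36 ∥ a7 2f 73 d3.
Inner hash: even-index sum = 551 mod 256 = 39; odd-index sum = 513 mod 256 = 1 → 27 01.
Outer input = (K'⊕opad) ∥ inner = 3f 06 0e 2f 5c 5c 5c ∥ 27 01.
Outer hash (tag): even-index sum = 262 mod 256 = 6; odd-index sum = 184 mod 256 = 184 → 06 b8.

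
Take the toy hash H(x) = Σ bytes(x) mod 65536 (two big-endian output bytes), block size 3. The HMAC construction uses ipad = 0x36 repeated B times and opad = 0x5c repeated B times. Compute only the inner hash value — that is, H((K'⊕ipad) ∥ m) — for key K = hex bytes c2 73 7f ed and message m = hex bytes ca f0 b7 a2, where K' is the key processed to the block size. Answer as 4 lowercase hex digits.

0414

Key hex bytes c2 73 7f ed is 4 bytes > B = 3, so hash it first: H(key) = 02 a1, then zero-pad to 3 bytes: K' = 02 a1 00.
K' ⊕ ipad = 34 97 36.
Inner input = 34 97 36 ∥ ca f0 b7 a2.
Inner hash: sum = 52+151+54+202+240+183+162 = 1044 → 04 14.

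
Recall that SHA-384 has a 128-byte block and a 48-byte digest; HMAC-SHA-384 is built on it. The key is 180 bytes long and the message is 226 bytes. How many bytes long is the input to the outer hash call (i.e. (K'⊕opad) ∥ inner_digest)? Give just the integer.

Key is 180 > 128 bytes, so it is hashed to 48 bytes then zero-padded to 128: |K'| = 128.
Outer input = (K'⊕opad) ∥ H(inner) → 128 + 48 = 176 bytes.

176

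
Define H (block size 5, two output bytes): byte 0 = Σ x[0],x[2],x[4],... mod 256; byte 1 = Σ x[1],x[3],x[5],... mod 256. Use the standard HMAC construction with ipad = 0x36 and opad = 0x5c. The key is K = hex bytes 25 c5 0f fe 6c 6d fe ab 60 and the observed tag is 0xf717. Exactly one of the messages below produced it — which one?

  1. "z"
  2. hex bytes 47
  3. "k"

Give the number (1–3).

Key hex bytes 25 c5 0f fe 6c 6d fe ab 60 is 9 bytes > B = 5, so hash it first: H(key) = fe db, then zero-pad to 5 bytes: K' = fe db 00 00 00.
K' ⊕ ipad = c8 ed 36 36 36; K' ⊕ opad = a2 87 5c 5c 5c.
m1: inner = H(c8 ed 36 36 36 7a) = 34 9d; tag = H(a2 87 5c 5c 5c 34 9d) = f717 ← matches
m2: inner = H(c8 ed 36 36 36 47) = 34 6a; tag = H(a2 87 5c 5c 5c 34 6a) = c417
m3: inner = H(c8 ed 36 36 36 6b) = 34 8e; tag = H(a2 87 5c 5c 5c 34 8e) = e817

1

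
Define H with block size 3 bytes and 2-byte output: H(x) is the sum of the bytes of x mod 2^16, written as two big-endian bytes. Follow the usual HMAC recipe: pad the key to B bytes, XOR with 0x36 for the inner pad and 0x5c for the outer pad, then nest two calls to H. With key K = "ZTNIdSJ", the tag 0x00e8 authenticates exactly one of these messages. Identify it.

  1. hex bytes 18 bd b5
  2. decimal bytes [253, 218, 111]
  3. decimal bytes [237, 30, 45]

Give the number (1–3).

Key "ZTNIdSJ" = 5a 54 4e 49 64 53 4a is 7 bytes > B = 3, so hash it first: H(key) = 02 46, then zero-pad to 3 bytes: K' = 02 46 00.
K' ⊕ ipad = 34 70 36; K' ⊕ opad = 5e 1a 5c.
m1: inner = H(34 70 36 18 bd b5) = 02 64; tag = H(5e 1a 5c 02 64) = 013a
m2: inner = H(34 70 36 fd da 6f) = 03 20; tag = H(5e 1a 5c 03 20) = 00f7
m3: inner = H(34 70 36 ed 1e 2d) = 02 12; tag = H(5e 1a 5c 02 12) = 00e8 ← matches

3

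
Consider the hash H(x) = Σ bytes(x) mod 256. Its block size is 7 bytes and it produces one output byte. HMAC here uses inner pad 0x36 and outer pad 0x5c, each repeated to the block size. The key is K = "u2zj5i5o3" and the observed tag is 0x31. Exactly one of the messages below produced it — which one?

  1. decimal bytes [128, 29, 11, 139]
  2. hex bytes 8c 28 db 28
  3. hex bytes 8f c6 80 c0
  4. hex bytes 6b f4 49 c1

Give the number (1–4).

Key "u2zj5i5o3" = 75 32 7a 6a 35 69 35 6f 33 is 9 bytes > B = 7, so hash it first: H(key) = 00, then zero-pad to 7 bytes: K' = 00 00 00 00 00 00 00.
K' ⊕ ipad = 36 36 36 36 36 36 36; K' ⊕ opad = 5c 5c 5c 5c 5c 5c 5c.
m1: inner = H(36 36 36 36 36 36 36 80 1d 0b 8b) = ad; tag = H(5c 5c 5c 5c 5c 5c 5c ad) = 31 ← matches
m2: inner = H(36 36 36 36 36 36 36 8c 28 db 28) = 31; tag = H(5c 5c 5c 5c 5c 5c 5c 31) = b5
m3: inner = H(36 36 36 36 36 36 36 8f c6 80 c0) = 0f; tag = H(5c 5c 5c 5c 5c 5c 5c 0f) = 93
m4: inner = H(36 36 36 36 36 36 36 6b f4 49 c1) = e3; tag = H(5c 5c 5c 5c 5c 5c 5c e3) = 67

1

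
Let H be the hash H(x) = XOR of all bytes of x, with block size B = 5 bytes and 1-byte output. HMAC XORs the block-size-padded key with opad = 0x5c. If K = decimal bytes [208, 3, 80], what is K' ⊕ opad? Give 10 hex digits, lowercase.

Key decimal bytes [208, 3, 80] = d0 03 50 is 3 bytes ≤ B = 5; zero-pad to 5 bytes: K' = d0 03 50 00 00.
XOR each byte with 0x5c: d0⊕5c=8c, 03⊕5c=5f, 50⊕5c=0c, 00⊕5c=5c, 00⊕5c=5c.

8c5f0c5c5c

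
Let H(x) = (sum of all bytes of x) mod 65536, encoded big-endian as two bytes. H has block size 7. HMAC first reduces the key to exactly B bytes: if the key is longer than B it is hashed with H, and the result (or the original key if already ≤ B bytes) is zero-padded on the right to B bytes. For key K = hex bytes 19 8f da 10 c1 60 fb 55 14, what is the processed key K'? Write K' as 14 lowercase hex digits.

|K| = 9 > B = 7, so first hash the key.
H(K): sum = 25+143+218+16+193+96+251+85+20 = 1047 → 04 17.
Zero-pad H(K) = 04 17 to 7 bytes: K' = 04 17 00 00 00 00 00.

04170000000000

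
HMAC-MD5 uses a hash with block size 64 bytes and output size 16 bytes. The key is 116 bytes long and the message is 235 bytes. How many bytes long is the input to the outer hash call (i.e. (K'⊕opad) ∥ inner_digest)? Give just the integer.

Key is 116 > 64 bytes, so it is hashed to 16 bytes then zero-padded to 64: |K'| = 64.
Outer input = (K'⊕opad) ∥ H(inner) → 64 + 16 = 80 bytes.

80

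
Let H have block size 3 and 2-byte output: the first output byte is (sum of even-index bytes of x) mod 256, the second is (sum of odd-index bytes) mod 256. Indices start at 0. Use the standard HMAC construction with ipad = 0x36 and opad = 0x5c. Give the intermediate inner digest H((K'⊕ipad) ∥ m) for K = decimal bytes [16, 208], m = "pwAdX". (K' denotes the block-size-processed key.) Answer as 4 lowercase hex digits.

Key decimal bytes [16, 208] = 10 d0 is 2 bytes ≤ B = 3; zero-pad to 3 bytes: K' = 10 d0 00.
K' ⊕ ipad = 26 e6 36.
Inner input = 26 e6 36 ∥ 70 77 41 64 58.
Inner hash: even-index sum = 311 mod 256 = 55; odd-index sum = 495 mod 256 = 239 → 37 ef.

37ef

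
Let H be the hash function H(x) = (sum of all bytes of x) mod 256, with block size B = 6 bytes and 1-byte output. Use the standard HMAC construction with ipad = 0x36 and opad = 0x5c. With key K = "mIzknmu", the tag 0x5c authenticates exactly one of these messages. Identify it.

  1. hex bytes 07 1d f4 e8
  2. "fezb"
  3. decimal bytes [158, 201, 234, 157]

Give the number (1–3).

3

Key "mIzknmu" = 6d 49 7a 6b 6e 6d 75 is 7 bytes > B = 6, so hash it first: H(key) = eb, then zero-pad to 6 bytes: K' = eb 00 00 00 00 00.
K' ⊕ ipad = dd 36 36 36 36 36; K' ⊕ opad = b7 5c 5c 5c 5c 5c.
m1: inner = H(dd 36 36 36 36 36 07 1d f4 e8) = eb; tag = H(b7 5c 5c 5c 5c 5c eb) = 6e
m2: inner = H(dd 36 36 36 36 36 66 65 7a 62) = 92; tag = H(b7 5c 5c 5c 5c 5c 92) = 15
m3: inner = H(dd 36 36 36 36 36 9e c9 ea 9d) = d9; tag = H(b7 5c 5c 5c 5c 5c d9) = 5c ← matches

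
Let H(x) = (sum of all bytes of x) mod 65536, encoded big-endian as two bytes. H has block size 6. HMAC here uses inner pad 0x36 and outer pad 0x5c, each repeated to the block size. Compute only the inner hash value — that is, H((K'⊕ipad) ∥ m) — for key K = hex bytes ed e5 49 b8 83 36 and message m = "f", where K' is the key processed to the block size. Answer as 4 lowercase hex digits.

Key hex bytes ed e5 49 b8 83 36 is exactly B = 6 bytes: K' = ed e5 49 b8 83 36.
K' ⊕ ipad = db d3 7f 8e b5 00.
Inner input = db d3 7f 8e b5 00 ∥ 66.
Inner hash: sum = 219+211+127+142+181+0+102 = 982 → 03 d6.

03d6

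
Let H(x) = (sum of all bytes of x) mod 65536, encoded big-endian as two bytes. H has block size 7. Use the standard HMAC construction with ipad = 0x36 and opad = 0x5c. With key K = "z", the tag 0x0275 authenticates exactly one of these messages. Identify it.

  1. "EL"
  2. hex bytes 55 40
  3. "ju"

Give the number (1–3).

Key "z" = 7a is 1 byte ≤ B = 7; zero-pad to 7 bytes: K' = 7a 00 00 00 00 00 00.
K' ⊕ ipad = 4c 36 36 36 36 36 36; K' ⊕ opad = 26 5c 5c 5c 5c 5c 5c.
m1: inner = H(4c 36 36 36 36 36 36 45 4c) = 02 21; tag = H(26 5c 5c 5c 5c 5c 5c 02 21) = 0271
m2: inner = H(4c 36 36 36 36 36 36 55 40) = 02 25; tag = H(26 5c 5c 5c 5c 5c 5c 02 25) = 0275 ← matches
m3: inner = H(4c 36 36 36 36 36 36 6a 75) = 02 6f; tag = H(26 5c 5c 5c 5c 5c 5c 02 6f) = 02bf

2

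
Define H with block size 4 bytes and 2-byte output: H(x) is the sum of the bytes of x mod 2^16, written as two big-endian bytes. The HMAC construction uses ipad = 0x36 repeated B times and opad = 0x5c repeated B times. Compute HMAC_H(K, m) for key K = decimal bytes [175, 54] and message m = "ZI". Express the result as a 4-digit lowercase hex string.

Key decimal bytes [175, 54] = af 36 is 2 bytes ≤ B = 4; zero-pad to 4 bytes: K' = af 36 00 00.
K' ⊕ ipad = 99 00 36 36.  K' ⊕ opad = f3 6a 5c 5c.
Inner input = (K'⊕ipad) ∥ m = 99 00 36 36 ∥ 5a 49.
Inner hash: sum = 153+0+54+54+90+73 = 424 → 01 a8.
Outer input = (K'⊕opad) ∥ inner = f3 6a 5c 5c ∥ 01 a8.
Outer hash (tag): sum = 243+106+92+92+1+168 = 702 → 02 be.

02be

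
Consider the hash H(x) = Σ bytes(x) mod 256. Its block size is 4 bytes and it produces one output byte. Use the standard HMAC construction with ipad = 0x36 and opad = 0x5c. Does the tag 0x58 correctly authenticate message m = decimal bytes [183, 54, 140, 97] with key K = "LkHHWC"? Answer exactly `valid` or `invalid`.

Key "LkHHWC" = 4c 6b 48 48 57 43 is 6 bytes > B = 4, so hash it first: H(key) = e1, then zero-pad to 4 bytes: K' = e1 00 00 00.
K' ⊕ ipad = d7 36 36 36; K' ⊕ opad = bd 5c 5c 5c.
Inner hash: sum = 215+54+54+54+183+54+140+97 = 851; mod 256 = 83 → 53.
Outer hash (recomputed tag): sum = 189+92+92+92+83 = 548; mod 256 = 36 → 24.
Recomputed tag = 24; claimed = 58 → mismatch.

invalid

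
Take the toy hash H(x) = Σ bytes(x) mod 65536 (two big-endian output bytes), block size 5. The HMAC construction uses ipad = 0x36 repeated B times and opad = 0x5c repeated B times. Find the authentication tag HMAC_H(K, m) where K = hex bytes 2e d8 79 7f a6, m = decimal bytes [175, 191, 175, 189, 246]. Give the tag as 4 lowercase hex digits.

Key hex bytes 2e d8 79 7f a6 is exactly B = 5 bytes: K' = 2e d8 79 7f a6.
K' ⊕ ipad = 18 ee 4f 49 90.  K' ⊕ opad = 72 84 25 23 fa.
Inner input = (K'⊕ipad) ∥ m = 18 ee 4f 49 90 ∥ af bf af bd f6.
Inner hash: sum = 24+238+79+73+144+175+191+175+189+246 = 1534 → 05 fe.
Outer input = (K'⊕opad) ∥ inner = 72 84 25 23 fa ∥ 05 fe.
Outer hash (tag): sum = 114+132+37+35+250+5+254 = 827 → 03 3b.

033b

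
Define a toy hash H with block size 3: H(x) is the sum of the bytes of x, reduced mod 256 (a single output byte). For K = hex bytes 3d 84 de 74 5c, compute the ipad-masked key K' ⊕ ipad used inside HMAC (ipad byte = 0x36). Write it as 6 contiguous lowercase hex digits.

593636

Key hex bytes 3d 84 de 74 5c is 5 bytes > B = 3, so hash it first: H(key) = 6f, then zero-pad to 3 bytes: K' = 6f 00 00.
XOR each byte with 0x36: 6f⊕36=59, 00⊕36=36, 00⊕36=36.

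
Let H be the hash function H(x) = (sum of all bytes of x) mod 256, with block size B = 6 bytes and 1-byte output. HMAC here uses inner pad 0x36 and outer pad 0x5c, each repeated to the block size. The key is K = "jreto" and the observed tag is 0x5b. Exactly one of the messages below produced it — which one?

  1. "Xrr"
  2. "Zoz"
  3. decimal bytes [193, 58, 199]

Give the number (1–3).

2

Key "jreto" = 6a 72 65 74 6f is 5 bytes ≤ B = 6; zero-pad to 6 bytes: K' = 6a 72 65 74 6f 00.
K' ⊕ ipad = 5c 44 53 42 59 36; K' ⊕ opad = 36 2e 39 28 33 5c.
m1: inner = H(5c 44 53 42 59 36 58 72 72) = 00; tag = H(36 2e 39 28 33 5c 00) = 54
m2: inner = H(5c 44 53 42 59 36 5a 6f 7a) = 07; tag = H(36 2e 39 28 33 5c 07) = 5b ← matches
m3: inner = H(5c 44 53 42 59 36 c1 3a c7) = 86; tag = H(36 2e 39 28 33 5c 86) = da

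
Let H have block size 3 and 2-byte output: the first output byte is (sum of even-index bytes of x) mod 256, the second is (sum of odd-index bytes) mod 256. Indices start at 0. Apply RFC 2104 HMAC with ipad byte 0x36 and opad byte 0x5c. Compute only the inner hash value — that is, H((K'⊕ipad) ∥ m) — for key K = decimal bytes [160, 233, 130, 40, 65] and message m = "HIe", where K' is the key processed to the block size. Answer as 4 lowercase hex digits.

Key decimal bytes [160, 233, 130, 40, 65] = a0 e9 82 28 41 is 5 bytes > B = 3, so hash it first: H(key) = 63 11, then zero-pad to 3 bytes: K' = 63 11 00.
K' ⊕ ipad = 55 27 36.
Inner input = 55 27 36 ∥ 48 49 65.
Inner hash: even-index sum = 212 mod 256 = 212; odd-index sum = 212 mod 256 = 212 → d4 d4.

d4d4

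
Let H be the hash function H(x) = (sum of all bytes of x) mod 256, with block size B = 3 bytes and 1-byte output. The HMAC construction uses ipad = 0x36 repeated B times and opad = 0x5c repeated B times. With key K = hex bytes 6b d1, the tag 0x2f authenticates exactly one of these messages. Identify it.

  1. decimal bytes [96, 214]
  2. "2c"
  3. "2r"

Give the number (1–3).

Key hex bytes 6b d1 is 2 bytes ≤ B = 3; zero-pad to 3 bytes: K' = 6b d1 00.
K' ⊕ ipad = 5d e7 36; K' ⊕ opad = 37 8d 5c.
m1: inner = H(5d e7 36 60 d6) = b0; tag = H(37 8d 5c b0) = d0
m2: inner = H(5d e7 36 32 63) = 0f; tag = H(37 8d 5c 0f) = 2f ← matches
m3: inner = H(5d e7 36 32 72) = 1e; tag = H(37 8d 5c 1e) = 3e

2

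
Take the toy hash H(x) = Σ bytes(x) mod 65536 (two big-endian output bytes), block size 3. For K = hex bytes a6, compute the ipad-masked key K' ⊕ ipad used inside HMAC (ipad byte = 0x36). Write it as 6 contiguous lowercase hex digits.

Key hex bytes a6 is 1 byte ≤ B = 3; zero-pad to 3 bytes: K' = a6 00 00.
XOR each byte with 0x36: a6⊕36=90, 00⊕36=36, 00⊕36=36.

903636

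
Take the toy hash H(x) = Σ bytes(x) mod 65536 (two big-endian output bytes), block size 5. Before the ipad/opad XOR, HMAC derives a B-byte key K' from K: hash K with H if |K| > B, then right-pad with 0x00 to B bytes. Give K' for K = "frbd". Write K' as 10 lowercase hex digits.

Key "frbd" = 66 72 62 64 is 4 bytes ≤ B = 5; zero-pad to 5 bytes: K' = 66 72 62 64 00.

6672626400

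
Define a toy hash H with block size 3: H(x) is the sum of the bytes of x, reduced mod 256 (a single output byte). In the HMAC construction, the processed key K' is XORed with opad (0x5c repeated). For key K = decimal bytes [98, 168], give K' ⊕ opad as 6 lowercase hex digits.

Key decimal bytes [98, 168] = 62 a8 is 2 bytes ≤ B = 3; zero-pad to 3 bytes: K' = 62 a8 00.
XOR each byte with 0x5c: 62⊕5c=3e, a8⊕5c=f4, 00⊕5c=5c.

3ef45c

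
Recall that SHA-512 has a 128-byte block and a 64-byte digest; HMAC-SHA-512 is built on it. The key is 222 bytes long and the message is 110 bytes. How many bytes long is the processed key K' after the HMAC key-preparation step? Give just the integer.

128

Key is 222 > 128 bytes, so it is hashed to 64 bytes then zero-padded to 128: |K'| = 128.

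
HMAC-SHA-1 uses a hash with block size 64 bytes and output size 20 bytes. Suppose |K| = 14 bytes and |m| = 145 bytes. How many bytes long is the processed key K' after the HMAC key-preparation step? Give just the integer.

64

Key is 14 ≤ 64 bytes, zero-padded: |K'| = 64.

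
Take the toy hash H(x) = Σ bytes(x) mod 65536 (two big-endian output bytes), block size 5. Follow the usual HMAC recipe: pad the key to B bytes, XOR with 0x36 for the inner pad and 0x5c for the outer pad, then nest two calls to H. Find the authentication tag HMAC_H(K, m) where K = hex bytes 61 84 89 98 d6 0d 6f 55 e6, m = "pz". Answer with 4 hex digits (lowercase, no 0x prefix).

Key hex bytes 61 84 89 98 d6 0d 6f 55 e6 is 9 bytes > B = 5, so hash it first: H(key) = 04 93, then zero-pad to 5 bytes: K' = 04 93 00 00 00.
K' ⊕ ipad = 32 a5 36 36 36.  K' ⊕ opad = 58 cf 5c 5c 5c.
Inner input = (K'⊕ipad) ∥ m = 32 a5 36 36 36 ∥ 70 7a.
Inner hash: sum = 50+165+54+54+54+112+122 = 611 → 02 63.
Outer input = (K'⊕opad) ∥ inner = 58 cf 5c 5c 5c ∥ 02 63.
Outer hash (tag): sum = 88+207+92+92+92+2+99 = 672 → 02 a0.

02a0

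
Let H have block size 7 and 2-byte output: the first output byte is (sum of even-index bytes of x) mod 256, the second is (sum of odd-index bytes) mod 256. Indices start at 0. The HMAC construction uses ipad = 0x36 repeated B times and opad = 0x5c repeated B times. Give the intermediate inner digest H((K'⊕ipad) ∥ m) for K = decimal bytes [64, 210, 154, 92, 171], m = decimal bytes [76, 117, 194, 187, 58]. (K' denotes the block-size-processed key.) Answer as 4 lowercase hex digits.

25cc

Key decimal bytes [64, 210, 154, 92, 171] = 40 d2 9a 5c ab is 5 bytes ≤ B = 7; zero-pad to 7 bytes: K' = 40 d2 9a 5c ab 00 00.
K' ⊕ ipad = 76 e4 ac 6a 9d 36 36.
Inner input = 76 e4 ac 6a 9d 36 36 ∥ 4c 75 c2 bb 3a.
Inner hash: even-index sum = 805 mod 256 = 37; odd-index sum = 716 mod 256 = 204 → 25 cc.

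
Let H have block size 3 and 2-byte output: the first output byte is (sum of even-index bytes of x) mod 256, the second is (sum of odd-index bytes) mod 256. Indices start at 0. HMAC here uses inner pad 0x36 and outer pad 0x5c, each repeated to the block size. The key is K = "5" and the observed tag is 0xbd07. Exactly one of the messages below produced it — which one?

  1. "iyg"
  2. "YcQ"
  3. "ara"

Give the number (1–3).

Key "5" = 35 is 1 byte ≤ B = 3; zero-pad to 3 bytes: K' = 35 00 00.
K' ⊕ ipad = 03 36 36; K' ⊕ opad = 69 5c 5c.
m1: inner = H(03 36 36 69 79 67) = b2 06; tag = H(69 5c 5c b2 06) = cb0e
m2: inner = H(03 36 36 59 63 51) = 9c e0; tag = H(69 5c 5c 9c e0) = a5f8
m3: inner = H(03 36 36 61 72 61) = ab f8; tag = H(69 5c 5c ab f8) = bd07 ← matches

3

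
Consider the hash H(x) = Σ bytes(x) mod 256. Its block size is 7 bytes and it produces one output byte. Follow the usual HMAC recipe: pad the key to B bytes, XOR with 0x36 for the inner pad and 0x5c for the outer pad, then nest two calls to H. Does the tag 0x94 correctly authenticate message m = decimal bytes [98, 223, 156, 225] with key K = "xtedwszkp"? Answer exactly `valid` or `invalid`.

valid

Key "xtedwszkp" = 78 74 65 64 77 73 7a 6b 70 is 9 bytes > B = 7, so hash it first: H(key) = f4, then zero-pad to 7 bytes: K' = f4 00 00 00 00 00 00.
K' ⊕ ipad = c2 36 36 36 36 36 36; K' ⊕ opad = a8 5c 5c 5c 5c 5c 5c.
Inner hash: sum = 194+54+54+54+54+54+54+98+223+156+225 = 1220; mod 256 = 196 → c4.
Outer hash (recomputed tag): sum = 168+92+92+92+92+92+92+196 = 916; mod 256 = 148 → 94.
Recomputed tag = 94; claimed = 94 → match.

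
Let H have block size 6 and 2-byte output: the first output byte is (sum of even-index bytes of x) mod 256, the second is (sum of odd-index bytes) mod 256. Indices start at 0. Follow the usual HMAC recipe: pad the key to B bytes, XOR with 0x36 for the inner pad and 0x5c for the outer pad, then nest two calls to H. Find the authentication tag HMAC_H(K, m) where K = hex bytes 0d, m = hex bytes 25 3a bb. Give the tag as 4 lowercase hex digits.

Key hex bytes 0d is 1 byte ≤ B = 6; zero-pad to 6 bytes: K' = 0d 00 00 00 00 00.
K' ⊕ ipad = 3b 36 36 36 36 36.  K' ⊕ opad = 51 5c 5c 5c 5c 5c.
Inner input = (K'⊕ipad) ∥ m = 3b 36 36 36 36 36 ∥ 25 3a bb.
Inner hash: even-index sum = 391 mod 256 = 135; odd-index sum = 220 mod 256 = 220 → 87 dc.
Outer input = (K'⊕opad) ∥ inner = 51 5c 5c 5c 5c 5c ∥ 87 dc.
Outer hash (tag): even-index sum = 400 mod 256 = 144; odd-index sum = 496 mod 256 = 240 → 90 f0.

90f0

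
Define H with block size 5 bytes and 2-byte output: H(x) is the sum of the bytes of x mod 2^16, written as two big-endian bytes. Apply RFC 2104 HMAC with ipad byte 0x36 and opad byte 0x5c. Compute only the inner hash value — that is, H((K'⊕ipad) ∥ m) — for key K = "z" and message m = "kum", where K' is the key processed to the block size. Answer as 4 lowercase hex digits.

Key "z" = 7a is 1 byte ≤ B = 5; zero-pad to 5 bytes: K' = 7a 00 00 00 00.
K' ⊕ ipad = 4c 36 36 36 36.
Inner input = 4c 36 36 36 36 ∥ 6b 75 6d.
Inner hash: sum = 76+54+54+54+54+107+117+109 = 625 → 02 71.

0271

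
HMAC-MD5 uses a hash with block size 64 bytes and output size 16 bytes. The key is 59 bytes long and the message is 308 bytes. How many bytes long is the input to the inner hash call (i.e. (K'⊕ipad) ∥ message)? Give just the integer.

372

Key is 59 ≤ 64 bytes, zero-padded: |K'| = 64.
Inner input = (K'⊕ipad) ∥ m → 64 + 308 = 372 bytes.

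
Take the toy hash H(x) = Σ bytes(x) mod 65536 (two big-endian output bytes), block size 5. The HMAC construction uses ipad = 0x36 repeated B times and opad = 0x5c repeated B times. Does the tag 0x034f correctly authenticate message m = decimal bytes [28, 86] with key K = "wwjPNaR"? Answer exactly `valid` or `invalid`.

valid

Key "wwjPNaR" = 77 77 6a 50 4e 61 52 is 7 bytes > B = 5, so hash it first: H(key) = 02 a9, then zero-pad to 5 bytes: K' = 02 a9 00 00 00.
K' ⊕ ipad = 34 9f 36 36 36; K' ⊕ opad = 5e f5 5c 5c 5c.
Inner hash: sum = 52+159+54+54+54+28+86 = 487 → 01 e7.
Outer hash (recomputed tag): sum = 94+245+92+92+92+1+231 = 847 → 03 4f.
Recomputed tag = 034f; claimed = 034f → match.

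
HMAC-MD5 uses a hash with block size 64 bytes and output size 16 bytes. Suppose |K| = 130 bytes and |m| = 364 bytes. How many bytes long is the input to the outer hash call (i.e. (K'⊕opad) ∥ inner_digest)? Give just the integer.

Key is 130 > 64 bytes, so it is hashed to 16 bytes then zero-padded to 64: |K'| = 64.
Outer input = (K'⊕opad) ∥ H(inner) → 64 + 16 = 80 bytes.

80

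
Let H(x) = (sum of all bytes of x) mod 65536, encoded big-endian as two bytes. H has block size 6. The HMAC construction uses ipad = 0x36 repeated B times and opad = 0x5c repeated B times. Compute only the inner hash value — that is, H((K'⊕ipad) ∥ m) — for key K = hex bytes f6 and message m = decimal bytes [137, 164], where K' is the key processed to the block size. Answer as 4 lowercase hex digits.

02fb

Key hex bytes f6 is 1 byte ≤ B = 6; zero-pad to 6 bytes: K' = f6 00 00 00 00 00.
K' ⊕ ipad = c0 36 36 36 36 36.
Inner input = c0 36 36 36 36 36 ∥ 89 a4.
Inner hash: sum = 192+54+54+54+54+54+137+164 = 763 → 02 fb.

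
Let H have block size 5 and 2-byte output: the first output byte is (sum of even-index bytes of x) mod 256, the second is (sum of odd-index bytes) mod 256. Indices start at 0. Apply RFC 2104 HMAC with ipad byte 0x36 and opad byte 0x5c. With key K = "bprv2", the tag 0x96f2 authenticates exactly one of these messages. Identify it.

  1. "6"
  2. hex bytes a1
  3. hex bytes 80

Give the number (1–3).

1

Key "bprv2" = 62 70 72 76 32 is exactly B = 5 bytes: K' = 62 70 72 76 32.
K' ⊕ ipad = 54 46 44 40 04; K' ⊕ opad = 3e 2c 2e 2a 6e.
m1: inner = H(54 46 44 40 04 36) = 9c bc; tag = H(3e 2c 2e 2a 6e 9c bc) = 96f2 ← matches
m2: inner = H(54 46 44 40 04 a1) = 9c 27; tag = H(3e 2c 2e 2a 6e 9c 27) = 01f2
m3: inner = H(54 46 44 40 04 80) = 9c 06; tag = H(3e 2c 2e 2a 6e 9c 06) = e0f2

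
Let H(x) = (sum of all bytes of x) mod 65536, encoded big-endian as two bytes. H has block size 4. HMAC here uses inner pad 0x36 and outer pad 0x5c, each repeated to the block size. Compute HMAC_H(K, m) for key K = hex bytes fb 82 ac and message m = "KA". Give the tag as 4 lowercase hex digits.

03b0

Key hex bytes fb 82 ac is 3 bytes ≤ B = 4; zero-pad to 4 bytes: K' = fb 82 ac 00.
K' ⊕ ipad = cd b4 9a 36.  K' ⊕ opad = a7 de f0 5c.
Inner input = (K'⊕ipad) ∥ m = cd b4 9a 36 ∥ 4b 41.
Inner hash: sum = 205+180+154+54+75+65 = 733 → 02 dd.
Outer input = (K'⊕opad) ∥ inner = a7 de f0 5c ∥ 02 dd.
Outer hash (tag): sum = 167+222+240+92+2+221 = 944 → 03 b0.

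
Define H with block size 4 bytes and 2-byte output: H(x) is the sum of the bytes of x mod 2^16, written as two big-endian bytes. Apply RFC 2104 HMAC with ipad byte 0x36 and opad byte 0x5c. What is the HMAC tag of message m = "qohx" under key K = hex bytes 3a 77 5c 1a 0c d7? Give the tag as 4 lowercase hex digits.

Key hex bytes 3a 77 5c 1a 0c d7 is 6 bytes > B = 4, so hash it first: H(key) = 02 0a, then zero-pad to 4 bytes: K' = 02 0a 00 00.
K' ⊕ ipad = 34 3c 36 36.  K' ⊕ opad = 5e 56 5c 5c.
Inner input = (K'⊕ipad) ∥ m = 34 3c 36 36 ∥ 71 6f 68 78.
Inner hash: sum = 52+60+54+54+113+111+104+120 = 668 → 02 9c.
Outer input = (K'⊕opad) ∥ inner = 5e 56 5c 5c ∥ 02 9c.
Outer hash (tag): sum = 94+86+92+92+2+156 = 522 → 02 0a.

020a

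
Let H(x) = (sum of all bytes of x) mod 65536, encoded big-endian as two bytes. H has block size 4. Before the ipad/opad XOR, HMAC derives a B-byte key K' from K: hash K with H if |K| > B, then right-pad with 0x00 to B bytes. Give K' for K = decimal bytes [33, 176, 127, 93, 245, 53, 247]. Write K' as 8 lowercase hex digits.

|K| = 7 > B = 4, so first hash the key.
H(K): sum = 33+176+127+93+245+53+247 = 974 → 03 ce.
Zero-pad H(K) = 03 ce to 4 bytes: K' = 03 ce 00 00.

03ce0000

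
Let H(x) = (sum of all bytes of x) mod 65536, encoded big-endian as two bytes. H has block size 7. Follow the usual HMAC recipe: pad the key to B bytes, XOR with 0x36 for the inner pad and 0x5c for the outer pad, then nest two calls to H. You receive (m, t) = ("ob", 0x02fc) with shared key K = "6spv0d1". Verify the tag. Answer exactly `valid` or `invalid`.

valid

Key "6spv0d1" = 36 73 70 76 30 64 31 is exactly B = 7 bytes: K' = 36 73 70 76 30 64 31.
K' ⊕ ipad = 00 45 46 40 06 52 07; K' ⊕ opad = 6a 2f 2c 2a 6c 38 6d.
Inner hash: sum = 0+69+70+64+6+82+7+111+98 = 507 → 01 fb.
Outer hash (recomputed tag): sum = 106+47+44+42+108+56+109+1+251 = 764 → 02 fc.
Recomputed tag = 02fc; claimed = 02fc → match.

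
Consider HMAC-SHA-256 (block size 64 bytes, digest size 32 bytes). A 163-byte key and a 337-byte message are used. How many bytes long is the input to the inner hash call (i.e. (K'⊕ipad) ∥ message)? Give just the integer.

Key is 163 > 64 bytes, so it is hashed to 32 bytes then zero-padded to 64: |K'| = 64.
Inner input = (K'⊕ipad) ∥ m → 64 + 337 = 401 bytes.

401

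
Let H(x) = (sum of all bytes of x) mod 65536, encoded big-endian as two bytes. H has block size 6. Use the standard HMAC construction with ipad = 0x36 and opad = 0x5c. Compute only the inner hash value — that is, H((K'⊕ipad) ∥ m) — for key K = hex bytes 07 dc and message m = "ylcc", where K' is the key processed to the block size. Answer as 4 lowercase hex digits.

039e

Key hex bytes 07 dc is 2 bytes ≤ B = 6; zero-pad to 6 bytes: K' = 07 dc 00 00 00 00.
K' ⊕ ipad = 31 ea 36 36 36 36.
Inner input = 31 ea 36 36 36 36 ∥ 79 6c 63 63.
Inner hash: sum = 49+234+54+54+54+54+121+108+99+99 = 926 → 03 9e.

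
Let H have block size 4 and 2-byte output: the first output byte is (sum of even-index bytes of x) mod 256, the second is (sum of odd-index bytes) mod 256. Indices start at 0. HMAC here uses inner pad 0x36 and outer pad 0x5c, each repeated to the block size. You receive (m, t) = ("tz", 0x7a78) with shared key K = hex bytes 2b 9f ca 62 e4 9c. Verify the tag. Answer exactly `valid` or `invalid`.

Key hex bytes 2b 9f ca 62 e4 9c is 6 bytes > B = 4, so hash it first: H(key) = d9 9d, then zero-pad to 4 bytes: K' = d9 9d 00 00.
K' ⊕ ipad = ef ab 36 36; K' ⊕ opad = 85 c1 5c 5c.
Inner hash: even-index sum = 409 mod 256 = 153; odd-index sum = 347 mod 256 = 91 → 99 5b.
Outer hash (recomputed tag): even-index sum = 378 mod 256 = 122; odd-index sum = 376 mod 256 = 120 → 7a 78.
Recomputed tag = 7a78; claimed = 7a78 → match.

valid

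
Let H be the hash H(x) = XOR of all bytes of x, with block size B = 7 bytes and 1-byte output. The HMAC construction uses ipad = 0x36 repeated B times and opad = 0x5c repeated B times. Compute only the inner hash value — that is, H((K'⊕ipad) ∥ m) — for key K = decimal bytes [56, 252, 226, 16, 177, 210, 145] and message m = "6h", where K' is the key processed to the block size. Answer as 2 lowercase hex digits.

Key decimal bytes [56, 252, 226, 16, 177, 210, 145] = 38 fc e2 10 b1 d2 91 is exactly B = 7 bytes: K' = 38 fc e2 10 b1 d2 91.
K' ⊕ ipad = 0e ca d4 26 87 e4 a7.
Inner input = 0e ca d4 26 87 e4 a7 ∥ 36 68.
Inner hash: XOR 0e⊕ca⊕d4⊕26⊕87⊕e4⊕a7⊕36⊕68 = ac.

ac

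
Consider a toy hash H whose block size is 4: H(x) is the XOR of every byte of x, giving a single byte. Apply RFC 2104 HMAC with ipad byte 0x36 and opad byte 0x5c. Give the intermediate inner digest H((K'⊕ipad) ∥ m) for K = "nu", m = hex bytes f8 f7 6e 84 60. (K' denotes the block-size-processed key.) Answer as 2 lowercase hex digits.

Key "nu" = 6e 75 is 2 bytes ≤ B = 4; zero-pad to 4 bytes: K' = 6e 75 00 00.
K' ⊕ ipad = 58 43 36 36.
Inner input = 58 43 36 36 ∥ f8 f7 6e 84 60.
Inner hash: XOR 58⊕43⊕36⊕36⊕f8⊕f7⊕6e⊕84⊕60 = 9e.

9e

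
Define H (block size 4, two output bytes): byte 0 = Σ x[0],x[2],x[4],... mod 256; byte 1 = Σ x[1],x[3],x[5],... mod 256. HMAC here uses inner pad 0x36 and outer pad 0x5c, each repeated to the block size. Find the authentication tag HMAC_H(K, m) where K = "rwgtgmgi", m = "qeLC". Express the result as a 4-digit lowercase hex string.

Key "rwgtgmgi" = 72 77 67 74 67 6d 67 69 is 8 bytes > B = 4, so hash it first: H(key) = a7 c1, then zero-pad to 4 bytes: K' = a7 c1 00 00.
K' ⊕ ipad = 91 f7 36 36.  K' ⊕ opad = fb 9d 5c 5c.
Inner input = (K'⊕ipad) ∥ m = 91 f7 36 36 ∥ 71 65 4c 43.
Inner hash: even-index sum = 388 mod 256 = 132; odd-index sum = 469 mod 256 = 213 → 84 d5.
Outer input = (K'⊕opad) ∥ inner = fb 9d 5c 5c ∥ 84 d5.
Outer hash (tag): even-index sum = 475 mod 256 = 219; odd-index sum = 462 mod 256 = 206 → db ce.

dbce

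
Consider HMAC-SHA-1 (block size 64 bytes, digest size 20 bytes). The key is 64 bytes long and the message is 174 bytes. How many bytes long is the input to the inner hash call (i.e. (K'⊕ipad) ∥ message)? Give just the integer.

Key is 64 ≤ 64 bytes, zero-padded: |K'| = 64.
Inner input = (K'⊕ipad) ∥ m → 64 + 174 = 238 bytes.

238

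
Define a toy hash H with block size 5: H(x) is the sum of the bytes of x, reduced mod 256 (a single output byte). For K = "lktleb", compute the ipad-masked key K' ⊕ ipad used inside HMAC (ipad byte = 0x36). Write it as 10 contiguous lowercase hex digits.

Key "lktleb" = 6c 6b 74 6c 65 62 is 6 bytes > B = 5, so hash it first: H(key) = 7e, then zero-pad to 5 bytes: K' = 7e 00 00 00 00.
XOR each byte with 0x36: 7e⊕36=48, 00⊕36=36, 00⊕36=36, 00⊕36=36, 00⊕36=36.

4836363636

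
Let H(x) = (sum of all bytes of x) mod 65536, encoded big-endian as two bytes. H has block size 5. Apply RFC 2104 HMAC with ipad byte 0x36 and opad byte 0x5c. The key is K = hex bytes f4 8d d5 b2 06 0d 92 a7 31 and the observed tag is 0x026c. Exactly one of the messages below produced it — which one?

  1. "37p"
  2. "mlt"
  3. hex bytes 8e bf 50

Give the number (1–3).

Key hex bytes f4 8d d5 b2 06 0d 92 a7 31 is 9 bytes > B = 5, so hash it first: H(key) = 04 85, then zero-pad to 5 bytes: K' = 04 85 00 00 00.
K' ⊕ ipad = 32 b3 36 36 36; K' ⊕ opad = 58 d9 5c 5c 5c.
m1: inner = H(32 b3 36 36 36 33 37 70) = 02 61; tag = H(58 d9 5c 5c 5c 02 61) = 02a8
m2: inner = H(32 b3 36 36 36 6d 6c 74) = 02 d4; tag = H(58 d9 5c 5c 5c 02 d4) = 031b
m3: inner = H(32 b3 36 36 36 8e bf 50) = 03 24; tag = H(58 d9 5c 5c 5c 03 24) = 026c ← matches

3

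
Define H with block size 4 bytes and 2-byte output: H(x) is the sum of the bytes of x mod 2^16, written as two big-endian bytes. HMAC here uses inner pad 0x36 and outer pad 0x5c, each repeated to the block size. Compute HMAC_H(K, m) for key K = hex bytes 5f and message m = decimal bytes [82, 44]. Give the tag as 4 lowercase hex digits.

01a1

Key hex bytes 5f is 1 byte ≤ B = 4; zero-pad to 4 bytes: K' = 5f 00 00 00.
K' ⊕ ipad = 69 36 36 36.  K' ⊕ opad = 03 5c 5c 5c.
Inner input = (K'⊕ipad) ∥ m = 69 36 36 36 ∥ 52 2c.
Inner hash: sum = 105+54+54+54+82+44 = 393 → 01 89.
Outer input = (K'⊕opad) ∥ inner = 03 5c 5c 5c ∥ 01 89.
Outer hash (tag): sum = 3+92+92+92+1+137 = 417 → 01 a1.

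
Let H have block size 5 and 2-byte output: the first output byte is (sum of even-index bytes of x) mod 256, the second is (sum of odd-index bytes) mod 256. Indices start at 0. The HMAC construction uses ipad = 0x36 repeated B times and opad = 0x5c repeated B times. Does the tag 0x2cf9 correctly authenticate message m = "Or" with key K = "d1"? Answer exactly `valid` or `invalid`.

invalid

Key "d1" = 64 31 is 2 bytes ≤ B = 5; zero-pad to 5 bytes: K' = 64 31 00 00 00.
K' ⊕ ipad = 52 07 36 36 36; K' ⊕ opad = 38 6d 5c 5c 5c.
Inner hash: even-index sum = 304 mod 256 = 48; odd-index sum = 140 mod 256 = 140 → 30 8c.
Outer hash (recomputed tag): even-index sum = 380 mod 256 = 124; odd-index sum = 249 mod 256 = 249 → 7c f9.
Recomputed tag = 7cf9; claimed = 2cf9 → mismatch.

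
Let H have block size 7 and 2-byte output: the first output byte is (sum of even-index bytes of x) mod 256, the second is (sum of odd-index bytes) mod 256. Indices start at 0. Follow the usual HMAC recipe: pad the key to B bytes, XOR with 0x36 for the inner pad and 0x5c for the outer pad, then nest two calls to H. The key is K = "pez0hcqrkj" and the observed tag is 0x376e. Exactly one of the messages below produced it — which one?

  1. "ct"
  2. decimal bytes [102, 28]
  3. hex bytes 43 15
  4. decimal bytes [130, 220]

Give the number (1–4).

Key "pez0hcqrkj" = 70 65 7a 30 68 63 71 72 6b 6a is 10 bytes > B = 7, so hash it first: H(key) = 2e d4, then zero-pad to 7 bytes: K' = 2e d4 00 00 00 00 00.
K' ⊕ ipad = 18 e2 36 36 36 36 36; K' ⊕ opad = 72 88 5c 5c 5c 5c 5c.
m1: inner = H(18 e2 36 36 36 36 36 63 74) = 2e b1; tag = H(72 88 5c 5c 5c 5c 5c 2e b1) = 376e ← matches
m2: inner = H(18 e2 36 36 36 36 36 66 1c) = d6 b4; tag = H(72 88 5c 5c 5c 5c 5c d6 b4) = 3a16
m3: inner = H(18 e2 36 36 36 36 36 43 15) = cf 91; tag = H(72 88 5c 5c 5c 5c 5c cf 91) = 170f
m4: inner = H(18 e2 36 36 36 36 36 82 dc) = 96 d0; tag = H(72 88 5c 5c 5c 5c 5c 96 d0) = 56d6

1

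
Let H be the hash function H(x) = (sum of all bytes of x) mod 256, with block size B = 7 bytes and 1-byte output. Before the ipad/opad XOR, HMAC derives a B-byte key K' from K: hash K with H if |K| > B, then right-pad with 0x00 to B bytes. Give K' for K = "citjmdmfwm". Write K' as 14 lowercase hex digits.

32000000000000

|K| = 10 > B = 7, so first hash the key.
H(K): sum = 99+105+116+106+109+100+109+102+119+109 = 1074; mod 256 = 50 → 32.
Zero-pad H(K) = 32 to 7 bytes: K' = 32 00 00 00 00 00 00.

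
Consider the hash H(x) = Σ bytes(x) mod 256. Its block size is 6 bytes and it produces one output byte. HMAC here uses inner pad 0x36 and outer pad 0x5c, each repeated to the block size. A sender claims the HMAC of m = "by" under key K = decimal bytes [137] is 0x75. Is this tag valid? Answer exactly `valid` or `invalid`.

Key decimal bytes [137] = 89 is 1 byte ≤ B = 6; zero-pad to 6 bytes: K' = 89 00 00 00 00 00.
K' ⊕ ipad = bf 36 36 36 36 36; K' ⊕ opad = d5 5c 5c 5c 5c 5c.
Inner hash: sum = 191+54+54+54+54+54+98+121 = 680; mod 256 = 168 → a8.
Outer hash (recomputed tag): sum = 213+92+92+92+92+92+168 = 841; mod 256 = 73 → 49.
Recomputed tag = 49; claimed = 75 → mismatch.

invalid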